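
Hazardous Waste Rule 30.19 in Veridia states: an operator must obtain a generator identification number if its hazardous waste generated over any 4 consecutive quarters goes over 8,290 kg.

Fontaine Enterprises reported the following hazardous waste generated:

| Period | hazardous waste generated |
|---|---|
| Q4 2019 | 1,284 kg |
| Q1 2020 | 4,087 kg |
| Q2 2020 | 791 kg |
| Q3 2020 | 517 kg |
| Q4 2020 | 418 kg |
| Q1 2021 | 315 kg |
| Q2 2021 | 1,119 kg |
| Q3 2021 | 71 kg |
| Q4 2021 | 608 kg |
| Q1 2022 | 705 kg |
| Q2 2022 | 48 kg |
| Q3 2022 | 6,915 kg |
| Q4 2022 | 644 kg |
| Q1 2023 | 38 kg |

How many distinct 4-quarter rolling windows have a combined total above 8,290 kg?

1

Q4 2019–Q3 2020: 1,284 kg + 4,087 kg + 791 kg + 517 kg = 6,679 kg (under)
Q1 2020–Q4 2020: 4,087 kg + 791 kg + 517 kg + 418 kg = 5,813 kg (under)
Q2 2020–Q1 2021: 791 kg + 517 kg + 418 kg + 315 kg = 2,041 kg (under)
Q3 2020–Q2 2021: 517 kg + 418 kg + 315 kg + 1,119 kg = 2,369 kg (under)
Q4 2020–Q3 2021: 418 kg + 315 kg + 1,119 kg + 71 kg = 1,923 kg (under)
Q1 2021–Q4 2021: 315 kg + 1,119 kg + 71 kg + 608 kg = 2,113 kg (under)
Q2 2021–Q1 2022: 1,119 kg + 71 kg + 608 kg + 705 kg = 2,503 kg (under)
Q3 2021–Q2 2022: 71 kg + 608 kg + 705 kg + 48 kg = 1,432 kg (under)
Q4 2021–Q3 2022: 608 kg + 705 kg + 48 kg + 6,915 kg = 8,276 kg (under)
Q1 2022–Q4 2022: 705 kg + 48 kg + 6,915 kg + 644 kg = 8,312 kg (over)
Q2 2022–Q1 2023: 48 kg + 6,915 kg + 644 kg + 38 kg = 7,645 kg (under)
1 window exceeds the threshold.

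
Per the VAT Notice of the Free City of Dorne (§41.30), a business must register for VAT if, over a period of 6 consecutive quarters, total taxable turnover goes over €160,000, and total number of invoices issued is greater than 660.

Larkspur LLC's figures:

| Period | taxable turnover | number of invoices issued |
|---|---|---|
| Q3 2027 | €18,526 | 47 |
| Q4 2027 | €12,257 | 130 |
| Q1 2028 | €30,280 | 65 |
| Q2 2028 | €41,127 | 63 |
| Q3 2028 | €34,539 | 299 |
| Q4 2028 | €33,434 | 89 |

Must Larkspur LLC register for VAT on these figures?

Total taxable turnover: €18,526 + €12,257 + €30,280 + €41,127 + €34,539 + €33,434 = €170,163 (> €160,000).
Total number of invoices issued: 47 + 130 + 65 + 63 + 299 + 89 = 693 (> 660).
The test is 'and': both thresholds are exceeded.

Yes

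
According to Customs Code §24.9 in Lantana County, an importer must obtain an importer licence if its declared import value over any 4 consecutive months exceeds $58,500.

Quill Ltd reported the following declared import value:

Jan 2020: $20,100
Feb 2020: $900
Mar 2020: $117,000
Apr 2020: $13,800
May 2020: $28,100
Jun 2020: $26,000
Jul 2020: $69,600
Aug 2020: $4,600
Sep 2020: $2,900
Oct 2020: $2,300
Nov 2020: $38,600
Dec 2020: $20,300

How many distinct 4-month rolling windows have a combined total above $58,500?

Jan 2020–Apr 2020: $20,100 + $900 + $117,000 + $13,800 = $151,800 (over)
Feb 2020–May 2020: $900 + $117,000 + $13,800 + $28,100 = $159,800 (over)
Mar 2020–Jun 2020: $117,000 + $13,800 + $28,100 + $26,000 = $184,900 (over)
Apr 2020–Jul 2020: $13,800 + $28,100 + $26,000 + $69,600 = $137,500 (over)
May 2020–Aug 2020: $28,100 + $26,000 + $69,600 + $4,600 = $128,300 (over)
Jun 2020–Sep 2020: $26,000 + $69,600 + $4,600 + $2,900 = $103,100 (over)
Jul 2020–Oct 2020: $69,600 + $4,600 + $2,900 + $2,300 = $79,400 (over)
Aug 2020–Nov 2020: $4,600 + $2,900 + $2,300 + $38,600 = $48,400 (under)
Sep 2020–Dec 2020: $2,900 + $2,300 + $38,600 + $20,300 = $64,100 (over)
8 windows exceed the threshold.

8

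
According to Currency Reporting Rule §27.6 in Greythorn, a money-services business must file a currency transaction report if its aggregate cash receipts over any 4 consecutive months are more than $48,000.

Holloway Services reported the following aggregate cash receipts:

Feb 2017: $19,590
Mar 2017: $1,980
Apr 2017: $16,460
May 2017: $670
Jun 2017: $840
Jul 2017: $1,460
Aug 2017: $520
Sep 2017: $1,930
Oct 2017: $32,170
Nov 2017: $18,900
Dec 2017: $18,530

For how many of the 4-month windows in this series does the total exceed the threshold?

Feb 2017–May 2017: $19,590 + $1,980 + $16,460 + $670 = $38,700 (under)
Mar 2017–Jun 2017: $1,980 + $16,460 + $670 + $840 = $19,950 (under)
Apr 2017–Jul 2017: $16,460 + $670 + $840 + $1,460 = $19,430 (under)
May 2017–Aug 2017: $670 + $840 + $1,460 + $520 = $3,490 (under)
Jun 2017–Sep 2017: $840 + $1,460 + $520 + $1,930 = $4,750 (under)
Jul 2017–Oct 2017: $1,460 + $520 + $1,930 + $32,170 = $36,080 (under)
Aug 2017–Nov 2017: $520 + $1,930 + $32,170 + $18,900 = $53,520 (over)
Sep 2017–Dec 2017: $1,930 + $32,170 + $18,900 + $18,530 = $71,530 (over)
2 windows exceed the threshold.

2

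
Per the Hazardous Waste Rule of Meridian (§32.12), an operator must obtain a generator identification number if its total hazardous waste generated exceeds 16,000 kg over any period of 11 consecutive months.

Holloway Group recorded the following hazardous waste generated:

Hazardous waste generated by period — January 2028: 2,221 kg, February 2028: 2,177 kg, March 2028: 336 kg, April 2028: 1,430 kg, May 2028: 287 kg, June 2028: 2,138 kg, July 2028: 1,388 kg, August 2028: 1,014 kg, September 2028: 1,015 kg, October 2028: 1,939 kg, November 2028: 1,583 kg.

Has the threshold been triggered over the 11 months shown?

No

Total hazardous waste generated: 2,221 kg + 2,177 kg + 336 kg + 1,430 kg + 287 kg + 2,138 kg + 1,388 kg + 1,014 kg + 1,015 kg + 1,939 kg + 1,583 kg = 15,528 kg.
15,528 kg ≤ 16,000 kg, so the threshold is not exceeded.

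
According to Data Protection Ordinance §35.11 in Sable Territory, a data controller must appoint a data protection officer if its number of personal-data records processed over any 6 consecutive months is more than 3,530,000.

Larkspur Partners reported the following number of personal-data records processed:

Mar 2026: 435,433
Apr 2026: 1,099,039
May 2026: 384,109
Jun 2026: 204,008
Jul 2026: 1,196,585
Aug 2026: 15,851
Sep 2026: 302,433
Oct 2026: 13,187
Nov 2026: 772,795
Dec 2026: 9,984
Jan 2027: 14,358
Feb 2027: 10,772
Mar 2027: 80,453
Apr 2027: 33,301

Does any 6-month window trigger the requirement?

No

Mar 2026–Aug 2026: 435,433 + 1,099,039 + 384,109 + 204,008 + 1,196,585 + 15,851 = 3,335,025 (under)
Apr 2026–Sep 2026: 1,099,039 + 384,109 + 204,008 + 1,196,585 + 15,851 + 302,433 = 3,202,025 (under)
May 2026–Oct 2026: 384,109 + 204,008 + 1,196,585 + 15,851 + 302,433 + 13,187 = 2,116,173 (under)
Jun 2026–Nov 2026: 204,008 + 1,196,585 + 15,851 + 302,433 + 13,187 + 772,795 = 2,504,859 (under)
Jul 2026–Dec 2026: 1,196,585 + 15,851 + 302,433 + 13,187 + 772,795 + 9,984 = 2,310,835 (under)
Aug 2026–Jan 2027: 15,851 + 302,433 + 13,187 + 772,795 + 9,984 + 14,358 = 1,128,608 (under)
Sep 2026–Feb 2027: 302,433 + 13,187 + 772,795 + 9,984 + 14,358 + 10,772 = 1,123,529 (under)
Oct 2026–Mar 2027: 13,187 + 772,795 + 9,984 + 14,358 + 10,772 + 80,453 = 901,549 (under)
Nov 2026–Apr 2027: 772,795 + 9,984 + 14,358 + 10,772 + 80,453 + 33,301 = 921,663 (under)
No window exceeds 3,530,000.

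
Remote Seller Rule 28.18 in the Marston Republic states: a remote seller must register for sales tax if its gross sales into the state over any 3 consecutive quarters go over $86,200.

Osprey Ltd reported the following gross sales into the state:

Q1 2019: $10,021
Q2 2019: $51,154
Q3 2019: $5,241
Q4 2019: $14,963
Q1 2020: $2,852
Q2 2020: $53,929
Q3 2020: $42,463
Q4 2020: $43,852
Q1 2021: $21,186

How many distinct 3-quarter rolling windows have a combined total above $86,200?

Q1 2019–Q3 2019: $10,021 + $51,154 + $5,241 = $66,416 (under)
Q2 2019–Q4 2019: $51,154 + $5,241 + $14,963 = $71,358 (under)
Q3 2019–Q1 2020: $5,241 + $14,963 + $2,852 = $23,056 (under)
Q4 2019–Q2 2020: $14,963 + $2,852 + $53,929 = $71,744 (under)
Q1 2020–Q3 2020: $2,852 + $53,929 + $42,463 = $99,244 (over)
Q2 2020–Q4 2020: $53,929 + $42,463 + $43,852 = $140,244 (over)
Q3 2020–Q1 2021: $42,463 + $43,852 + $21,186 = $107,501 (over)
3 windows exceed the threshold.

3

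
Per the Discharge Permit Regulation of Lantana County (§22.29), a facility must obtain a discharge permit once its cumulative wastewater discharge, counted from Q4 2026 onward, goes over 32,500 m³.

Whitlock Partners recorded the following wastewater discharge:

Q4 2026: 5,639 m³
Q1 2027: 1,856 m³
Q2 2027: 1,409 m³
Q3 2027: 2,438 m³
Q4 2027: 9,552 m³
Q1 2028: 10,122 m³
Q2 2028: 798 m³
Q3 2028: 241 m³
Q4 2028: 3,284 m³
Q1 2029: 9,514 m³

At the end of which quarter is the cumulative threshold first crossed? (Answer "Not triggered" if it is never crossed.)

Through Q4 2026: 5,639 m³
Through Q1 2027: 7,495 m³
Through Q2 2027: 8,904 m³
Through Q3 2027: 11,342 m³
Through Q4 2027: 20,894 m³
Through Q1 2028: 31,016 m³
Through Q2 2028: 31,814 m³
Through Q3 2028: 32,055 m³
Through Q4 2028: 35,339 m³ ← exceeds threshold

Q4 2028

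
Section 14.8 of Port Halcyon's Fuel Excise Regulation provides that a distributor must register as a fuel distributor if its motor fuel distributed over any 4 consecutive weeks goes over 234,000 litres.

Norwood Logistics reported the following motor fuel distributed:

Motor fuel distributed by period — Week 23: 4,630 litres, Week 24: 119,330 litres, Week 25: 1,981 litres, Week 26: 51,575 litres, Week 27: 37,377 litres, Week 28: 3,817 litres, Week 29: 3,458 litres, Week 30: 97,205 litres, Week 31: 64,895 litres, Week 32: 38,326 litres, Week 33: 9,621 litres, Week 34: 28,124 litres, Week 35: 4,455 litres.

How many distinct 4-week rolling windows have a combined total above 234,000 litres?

Week 23–Week 26: 4,630 litres + 119,330 litres + 1,981 litres + 51,575 litres = 177,516 litres (under)
Week 24–Week 27: 119,330 litres + 1,981 litres + 51,575 litres + 37,377 litres = 210,263 litres (under)
Week 25–Week 28: 1,981 litres + 51,575 litres + 37,377 litres + 3,817 litres = 94,750 litres (under)
Week 26–Week 29: 51,575 litres + 37,377 litres + 3,817 litres + 3,458 litres = 96,227 litres (under)
Week 27–Week 30: 37,377 litres + 3,817 litres + 3,458 litres + 97,205 litres = 141,857 litres (under)
Week 28–Week 31: 3,817 litres + 3,458 litres + 97,205 litres + 64,895 litres = 169,375 litres (under)
Week 29–Week 32: 3,458 litres + 97,205 litres + 64,895 litres + 38,326 litres = 203,884 litres (under)
Week 30–Week 33: 97,205 litres + 64,895 litres + 38,326 litres + 9,621 litres = 210,047 litres (under)
Week 31–Week 34: 64,895 litres + 38,326 litres + 9,621 litres + 28,124 litres = 140,966 litres (under)
Week 32–Week 35: 38,326 litres + 9,621 litres + 28,124 litres + 4,455 litres = 80,526 litres (under)
0 windows exceed the threshold.

0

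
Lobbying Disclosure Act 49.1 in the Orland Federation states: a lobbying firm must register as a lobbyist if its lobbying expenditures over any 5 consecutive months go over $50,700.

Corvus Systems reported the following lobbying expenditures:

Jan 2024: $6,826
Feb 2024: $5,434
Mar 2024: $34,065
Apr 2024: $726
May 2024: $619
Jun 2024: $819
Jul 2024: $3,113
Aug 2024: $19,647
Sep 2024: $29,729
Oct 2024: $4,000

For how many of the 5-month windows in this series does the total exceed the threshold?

Jan 2024–May 2024: $6,826 + $5,434 + $34,065 + $726 + $619 = $47,670 (under)
Feb 2024–Jun 2024: $5,434 + $34,065 + $726 + $619 + $819 = $41,663 (under)
Mar 2024–Jul 2024: $34,065 + $726 + $619 + $819 + $3,113 = $39,342 (under)
Apr 2024–Aug 2024: $726 + $619 + $819 + $3,113 + $19,647 = $24,924 (under)
May 2024–Sep 2024: $619 + $819 + $3,113 + $19,647 + $29,729 = $53,927 (over)
Jun 2024–Oct 2024: $819 + $3,113 + $19,647 + $29,729 + $4,000 = $57,308 (over)
2 windows exceed the threshold.

2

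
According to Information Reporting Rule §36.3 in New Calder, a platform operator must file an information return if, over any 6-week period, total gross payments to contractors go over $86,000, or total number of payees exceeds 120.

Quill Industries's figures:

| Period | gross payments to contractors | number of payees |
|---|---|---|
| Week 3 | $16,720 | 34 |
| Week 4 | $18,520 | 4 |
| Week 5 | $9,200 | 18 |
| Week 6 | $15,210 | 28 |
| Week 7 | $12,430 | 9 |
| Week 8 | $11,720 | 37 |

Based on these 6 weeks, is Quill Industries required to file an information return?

Total gross payments to contractors: $16,720 + $18,520 + $9,200 + $15,210 + $12,430 + $11,720 = $83,800 (≤ $86,000).
Total number of payees: 34 + 4 + 18 + 28 + 9 + 37 = 130 (> 120).
The test is 'or': at least one threshold is exceeded.

Yes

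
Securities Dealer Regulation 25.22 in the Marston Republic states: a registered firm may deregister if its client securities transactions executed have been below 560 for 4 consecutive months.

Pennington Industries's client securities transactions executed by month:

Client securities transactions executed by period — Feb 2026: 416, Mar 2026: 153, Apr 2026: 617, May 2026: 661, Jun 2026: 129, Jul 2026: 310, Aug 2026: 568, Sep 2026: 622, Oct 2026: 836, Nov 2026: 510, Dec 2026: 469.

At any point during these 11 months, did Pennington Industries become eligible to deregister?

Months below 560: Feb 2026, Mar 2026, Jun 2026, Jul 2026, Nov 2026, Dec 2026.
Longest run of consecutive months below the threshold: 2.
2 < 4, so Pennington Industries never became eligible.

No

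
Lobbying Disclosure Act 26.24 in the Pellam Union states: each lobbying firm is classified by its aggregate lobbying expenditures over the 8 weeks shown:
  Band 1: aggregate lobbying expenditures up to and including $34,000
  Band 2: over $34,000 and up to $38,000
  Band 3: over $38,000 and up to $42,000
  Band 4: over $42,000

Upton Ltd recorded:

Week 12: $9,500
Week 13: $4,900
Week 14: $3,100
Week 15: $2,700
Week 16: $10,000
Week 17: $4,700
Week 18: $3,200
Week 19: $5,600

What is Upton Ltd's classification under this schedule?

Aggregate lobbying expenditures: $9,500 + $4,900 + $3,100 + $2,700 + $10,000 + $4,700 + $3,200 + $5,600 = $43,700.
$43,700 > $42,000, so Band 4 applies.

Band 4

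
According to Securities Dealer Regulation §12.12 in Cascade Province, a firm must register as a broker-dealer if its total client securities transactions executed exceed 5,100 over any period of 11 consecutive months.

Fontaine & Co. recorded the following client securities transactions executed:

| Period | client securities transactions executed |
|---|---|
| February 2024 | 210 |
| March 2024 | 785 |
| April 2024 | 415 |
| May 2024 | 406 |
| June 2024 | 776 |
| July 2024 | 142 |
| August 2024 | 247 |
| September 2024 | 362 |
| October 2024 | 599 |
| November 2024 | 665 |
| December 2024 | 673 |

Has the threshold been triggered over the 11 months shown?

Total client securities transactions executed: 210 + 785 + 415 + 406 + 776 + 142 + 247 + 362 + 599 + 665 + 673 = 5,280.
5,280 > 5,100, so the threshold is exceeded.

Yes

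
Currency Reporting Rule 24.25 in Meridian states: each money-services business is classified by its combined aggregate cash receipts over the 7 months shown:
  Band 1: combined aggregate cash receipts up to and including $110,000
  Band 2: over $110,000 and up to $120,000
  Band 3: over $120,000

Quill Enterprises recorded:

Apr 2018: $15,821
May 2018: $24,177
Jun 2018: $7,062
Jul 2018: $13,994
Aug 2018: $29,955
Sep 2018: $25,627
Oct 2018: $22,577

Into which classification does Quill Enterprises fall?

Band 3

Combined aggregate cash receipts: $15,821 + $24,177 + $7,062 + $13,994 + $29,955 + $25,627 + $22,577 = $139,213.
$139,213 > $120,000, so Band 3 applies.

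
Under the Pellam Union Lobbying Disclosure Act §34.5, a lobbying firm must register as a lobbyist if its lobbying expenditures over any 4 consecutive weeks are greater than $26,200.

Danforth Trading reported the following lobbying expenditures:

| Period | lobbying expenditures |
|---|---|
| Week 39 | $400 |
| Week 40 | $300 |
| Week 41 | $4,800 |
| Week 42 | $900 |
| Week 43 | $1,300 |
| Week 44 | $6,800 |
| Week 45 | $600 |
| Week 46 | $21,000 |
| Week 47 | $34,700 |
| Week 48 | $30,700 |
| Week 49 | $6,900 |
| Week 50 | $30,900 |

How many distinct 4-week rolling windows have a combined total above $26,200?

5

Week 39–Week 42: $400 + $300 + $4,800 + $900 = $6,400 (under)
Week 40–Week 43: $300 + $4,800 + $900 + $1,300 = $7,300 (under)
Week 41–Week 44: $4,800 + $900 + $1,300 + $6,800 = $13,800 (under)
Week 42–Week 45: $900 + $1,300 + $6,800 + $600 = $9,600 (under)
Week 43–Week 46: $1,300 + $6,800 + $600 + $21,000 = $29,700 (over)
Week 44–Week 47: $6,800 + $600 + $21,000 + $34,700 = $63,100 (over)
Week 45–Week 48: $600 + $21,000 + $34,700 + $30,700 = $87,000 (over)
Week 46–Week 49: $21,000 + $34,700 + $30,700 + $6,900 = $93,300 (over)
Week 47–Week 50: $34,700 + $30,700 + $6,900 + $30,900 = $103,200 (over)
5 windows exceed the threshold.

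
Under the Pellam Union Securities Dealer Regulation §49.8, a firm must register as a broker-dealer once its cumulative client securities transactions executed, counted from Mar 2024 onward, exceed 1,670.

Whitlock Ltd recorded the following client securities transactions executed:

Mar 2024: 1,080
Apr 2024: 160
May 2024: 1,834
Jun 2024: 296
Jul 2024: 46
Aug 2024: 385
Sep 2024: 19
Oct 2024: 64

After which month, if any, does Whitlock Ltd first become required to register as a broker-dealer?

May 2024

Through Mar 2024: 1,080
Through Apr 2024: 1,240
Through May 2024: 3,074 ← exceeds threshold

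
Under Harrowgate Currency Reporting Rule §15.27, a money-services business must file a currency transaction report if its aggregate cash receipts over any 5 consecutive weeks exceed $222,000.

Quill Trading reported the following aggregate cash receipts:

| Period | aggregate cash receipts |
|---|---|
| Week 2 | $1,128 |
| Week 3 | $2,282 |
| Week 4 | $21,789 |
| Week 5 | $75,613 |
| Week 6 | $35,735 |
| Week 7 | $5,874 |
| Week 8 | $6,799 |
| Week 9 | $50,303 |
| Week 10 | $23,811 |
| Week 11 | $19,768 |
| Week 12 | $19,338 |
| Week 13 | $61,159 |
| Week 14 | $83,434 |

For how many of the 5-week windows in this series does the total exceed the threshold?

0

Week 2–Week 6: $1,128 + $2,282 + $21,789 + $75,613 + $35,735 = $136,547 (under)
Week 3–Week 7: $2,282 + $21,789 + $75,613 + $35,735 + $5,874 = $141,293 (under)
Week 4–Week 8: $21,789 + $75,613 + $35,735 + $5,874 + $6,799 = $145,810 (under)
Week 5–Week 9: $75,613 + $35,735 + $5,874 + $6,799 + $50,303 = $174,324 (under)
Week 6–Week 10: $35,735 + $5,874 + $6,799 + $50,303 + $23,811 = $122,522 (under)
Week 7–Week 11: $5,874 + $6,799 + $50,303 + $23,811 + $19,768 = $106,555 (under)
Week 8–Week 12: $6,799 + $50,303 + $23,811 + $19,768 + $19,338 = $120,019 (under)
Week 9–Week 13: $50,303 + $23,811 + $19,768 + $19,338 + $61,159 = $174,379 (under)
Week 10–Week 14: $23,811 + $19,768 + $19,338 + $61,159 + $83,434 = $207,510 (under)
0 windows exceed the threshold.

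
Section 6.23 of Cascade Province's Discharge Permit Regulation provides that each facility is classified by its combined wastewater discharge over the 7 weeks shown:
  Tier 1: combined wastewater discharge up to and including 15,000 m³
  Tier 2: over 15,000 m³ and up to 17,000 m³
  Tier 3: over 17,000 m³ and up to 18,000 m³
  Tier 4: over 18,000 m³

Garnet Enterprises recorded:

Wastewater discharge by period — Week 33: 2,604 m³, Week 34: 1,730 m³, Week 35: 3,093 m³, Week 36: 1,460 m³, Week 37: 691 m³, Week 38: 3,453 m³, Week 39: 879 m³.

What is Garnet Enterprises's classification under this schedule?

Tier 1

Combined wastewater discharge: 2,604 m³ + 1,730 m³ + 3,093 m³ + 1,460 m³ + 691 m³ + 3,453 m³ + 879 m³ = 13,910 m³.
13,910 m³ ≤ 15,000 m³, so Tier 1 applies.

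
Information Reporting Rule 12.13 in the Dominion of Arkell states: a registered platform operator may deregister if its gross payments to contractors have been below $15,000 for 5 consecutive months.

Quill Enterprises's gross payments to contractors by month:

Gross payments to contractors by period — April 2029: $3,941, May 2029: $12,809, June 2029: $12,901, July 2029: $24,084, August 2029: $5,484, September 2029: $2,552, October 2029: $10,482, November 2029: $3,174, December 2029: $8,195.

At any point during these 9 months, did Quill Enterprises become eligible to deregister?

Months below $15,000: April 2029, May 2029, June 2029, August 2029, September 2029, October 2029, November 2029, December 2029.
Longest run of consecutive months below the threshold: 5.
5 ≥ 5, so Quill Enterprises became eligible.

Yes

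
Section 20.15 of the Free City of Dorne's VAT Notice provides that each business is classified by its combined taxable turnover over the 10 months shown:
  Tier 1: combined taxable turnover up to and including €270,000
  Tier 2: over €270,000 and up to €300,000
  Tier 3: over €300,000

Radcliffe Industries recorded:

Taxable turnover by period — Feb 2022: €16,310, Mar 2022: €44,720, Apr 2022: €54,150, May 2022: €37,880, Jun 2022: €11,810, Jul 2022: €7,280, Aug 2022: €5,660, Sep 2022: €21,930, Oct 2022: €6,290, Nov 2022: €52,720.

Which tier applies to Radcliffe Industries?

Combined taxable turnover: €16,310 + €44,720 + €54,150 + €37,880 + €11,810 + €7,280 + €5,660 + €21,930 + €6,290 + €52,720 = €258,750.
€258,750 ≤ €270,000, so Tier 1 applies.

Tier 1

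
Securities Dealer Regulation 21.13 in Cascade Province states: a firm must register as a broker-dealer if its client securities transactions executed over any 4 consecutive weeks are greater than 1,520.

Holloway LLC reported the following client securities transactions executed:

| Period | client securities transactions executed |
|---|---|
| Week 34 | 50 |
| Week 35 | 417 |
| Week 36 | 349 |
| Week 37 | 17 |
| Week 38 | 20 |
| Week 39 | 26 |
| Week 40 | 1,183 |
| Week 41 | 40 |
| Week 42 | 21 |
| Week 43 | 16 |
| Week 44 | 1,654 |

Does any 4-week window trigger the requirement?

Yes

Week 34–Week 37: 50 + 417 + 349 + 17 = 833 (under)
Week 35–Week 38: 417 + 349 + 17 + 20 = 803 (under)
Week 36–Week 39: 349 + 17 + 20 + 26 = 412 (under)
Week 37–Week 40: 17 + 20 + 26 + 1,183 = 1,246 (under)
Week 38–Week 41: 20 + 26 + 1,183 + 40 = 1,269 (under)
Week 39–Week 42: 26 + 1,183 + 40 + 21 = 1,270 (under)
Week 40–Week 43: 1,183 + 40 + 21 + 16 = 1,260 (under)
Week 41–Week 44: 40 + 21 + 16 + 1,654 = 1,731 (over)
At least one window exceeds 1,520.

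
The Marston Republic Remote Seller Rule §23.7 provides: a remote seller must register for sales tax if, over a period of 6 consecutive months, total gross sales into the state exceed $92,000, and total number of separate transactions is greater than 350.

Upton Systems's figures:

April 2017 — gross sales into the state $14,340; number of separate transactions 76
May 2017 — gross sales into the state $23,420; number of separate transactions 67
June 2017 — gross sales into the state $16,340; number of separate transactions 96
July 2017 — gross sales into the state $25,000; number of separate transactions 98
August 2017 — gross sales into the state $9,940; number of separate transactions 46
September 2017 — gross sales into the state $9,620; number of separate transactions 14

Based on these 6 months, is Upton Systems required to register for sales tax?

Yes

Total gross sales into the state: $14,340 + $23,420 + $16,340 + $25,000 + $9,940 + $9,620 = $98,660 (> $92,000).
Total number of separate transactions: 76 + 67 + 96 + 98 + 46 + 14 = 397 (> 350).
The test is 'and': both thresholds are exceeded.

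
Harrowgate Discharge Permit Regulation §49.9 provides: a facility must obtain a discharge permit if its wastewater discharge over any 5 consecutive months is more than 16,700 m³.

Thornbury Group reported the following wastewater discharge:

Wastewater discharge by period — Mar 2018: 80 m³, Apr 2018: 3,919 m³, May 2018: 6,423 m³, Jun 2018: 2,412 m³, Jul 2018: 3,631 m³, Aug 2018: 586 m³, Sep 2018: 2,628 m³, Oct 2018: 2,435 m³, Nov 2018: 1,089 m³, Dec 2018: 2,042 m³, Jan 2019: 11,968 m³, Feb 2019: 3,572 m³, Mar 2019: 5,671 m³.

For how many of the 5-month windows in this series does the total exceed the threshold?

Mar 2018–Jul 2018: 80 m³ + 3,919 m³ + 6,423 m³ + 2,412 m³ + 3,631 m³ = 16,465 m³ (under)
Apr 2018–Aug 2018: 3,919 m³ + 6,423 m³ + 2,412 m³ + 3,631 m³ + 586 m³ = 16,971 m³ (over)
May 2018–Sep 2018: 6,423 m³ + 2,412 m³ + 3,631 m³ + 586 m³ + 2,628 m³ = 15,680 m³ (under)
Jun 2018–Oct 2018: 2,412 m³ + 3,631 m³ + 586 m³ + 2,628 m³ + 2,435 m³ = 11,692 m³ (under)
Jul 2018–Nov 2018: 3,631 m³ + 586 m³ + 2,628 m³ + 2,435 m³ + 1,089 m³ = 10,369 m³ (under)
Aug 2018–Dec 2018: 586 m³ + 2,628 m³ + 2,435 m³ + 1,089 m³ + 2,042 m³ = 8,780 m³ (under)
Sep 2018–Jan 2019: 2,628 m³ + 2,435 m³ + 1,089 m³ + 2,042 m³ + 11,968 m³ = 20,162 m³ (over)
Oct 2018–Feb 2019: 2,435 m³ + 1,089 m³ + 2,042 m³ + 11,968 m³ + 3,572 m³ = 21,106 m³ (over)
Nov 2018–Mar 2019: 1,089 m³ + 2,042 m³ + 11,968 m³ + 3,572 m³ + 5,671 m³ = 24,342 m³ (over)
4 windows exceed the threshold.

4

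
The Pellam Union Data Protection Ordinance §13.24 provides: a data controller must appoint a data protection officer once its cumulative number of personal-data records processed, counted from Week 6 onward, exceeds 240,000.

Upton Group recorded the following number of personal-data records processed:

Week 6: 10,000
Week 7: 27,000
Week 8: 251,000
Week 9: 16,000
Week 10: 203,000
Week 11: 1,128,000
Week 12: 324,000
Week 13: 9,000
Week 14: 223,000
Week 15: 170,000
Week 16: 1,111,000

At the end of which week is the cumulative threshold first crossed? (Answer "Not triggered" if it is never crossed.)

Week 8

Through Week 6: 10,000
Through Week 7: 37,000
Through Week 8: 288,000 ← exceeds threshold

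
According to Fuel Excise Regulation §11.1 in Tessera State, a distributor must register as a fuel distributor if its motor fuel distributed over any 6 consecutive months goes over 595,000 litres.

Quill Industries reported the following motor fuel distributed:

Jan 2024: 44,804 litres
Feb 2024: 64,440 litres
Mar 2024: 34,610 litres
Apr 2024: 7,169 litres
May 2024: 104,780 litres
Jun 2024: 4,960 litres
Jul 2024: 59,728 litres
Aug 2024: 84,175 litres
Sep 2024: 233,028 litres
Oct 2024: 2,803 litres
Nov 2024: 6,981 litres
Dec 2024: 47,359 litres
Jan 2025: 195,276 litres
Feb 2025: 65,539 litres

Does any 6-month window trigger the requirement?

No

Jan 2024–Jun 2024: 44,804 litres + 64,440 litres + 34,610 litres + 7,169 litres + 104,780 litres + 4,960 litres = 260,763 litres (under)
Feb 2024–Jul 2024: 64,440 litres + 34,610 litres + 7,169 litres + 104,780 litres + 4,960 litres + 59,728 litres = 275,687 litres (under)
Mar 2024–Aug 2024: 34,610 litres + 7,169 litres + 104,780 litres + 4,960 litres + 59,728 litres + 84,175 litres = 295,422 litres (under)
Apr 2024–Sep 2024: 7,169 litres + 104,780 litres + 4,960 litres + 59,728 litres + 84,175 litres + 233,028 litres = 493,840 litres (under)
May 2024–Oct 2024: 104,780 litres + 4,960 litres + 59,728 litres + 84,175 litres + 233,028 litres + 2,803 litres = 489,474 litres (under)
Jun 2024–Nov 2024: 4,960 litres + 59,728 litres + 84,175 litres + 233,028 litres + 2,803 litres + 6,981 litres = 391,675 litres (under)
Jul 2024–Dec 2024: 59,728 litres + 84,175 litres + 233,028 litres + 2,803 litres + 6,981 litres + 47,359 litres = 434,074 litres (under)
Aug 2024–Jan 2025: 84,175 litres + 233,028 litres + 2,803 litres + 6,981 litres + 47,359 litres + 195,276 litres = 569,622 litres (under)
Sep 2024–Feb 2025: 233,028 litres + 2,803 litres + 6,981 litres + 47,359 litres + 195,276 litres + 65,539 litres = 550,986 litres (under)
No window exceeds 595,000 litres.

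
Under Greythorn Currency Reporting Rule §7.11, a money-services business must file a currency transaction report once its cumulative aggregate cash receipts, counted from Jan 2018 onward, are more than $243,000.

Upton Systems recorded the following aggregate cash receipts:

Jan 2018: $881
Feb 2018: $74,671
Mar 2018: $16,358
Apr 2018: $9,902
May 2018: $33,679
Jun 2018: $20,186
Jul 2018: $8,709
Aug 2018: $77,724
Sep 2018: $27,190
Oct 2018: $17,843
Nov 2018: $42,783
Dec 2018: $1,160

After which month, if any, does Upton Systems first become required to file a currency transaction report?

Through Jan 2018: $881
Through Feb 2018: $75,552
Through Mar 2018: $91,910
Through Apr 2018: $101,812
Through May 2018: $135,491
Through Jun 2018: $155,677
Through Jul 2018: $164,386
Through Aug 2018: $242,110
Through Sep 2018: $269,300 ← exceeds threshold

Sep 2018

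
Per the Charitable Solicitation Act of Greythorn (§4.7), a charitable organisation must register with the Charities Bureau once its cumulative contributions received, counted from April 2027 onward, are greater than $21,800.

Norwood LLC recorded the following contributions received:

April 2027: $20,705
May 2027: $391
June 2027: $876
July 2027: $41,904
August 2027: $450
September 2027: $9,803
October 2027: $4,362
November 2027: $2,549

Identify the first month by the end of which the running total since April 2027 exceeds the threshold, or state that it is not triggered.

Through April 2027: $20,705
Through May 2027: $21,096
Through June 2027: $21,972 ← exceeds threshold

June 2027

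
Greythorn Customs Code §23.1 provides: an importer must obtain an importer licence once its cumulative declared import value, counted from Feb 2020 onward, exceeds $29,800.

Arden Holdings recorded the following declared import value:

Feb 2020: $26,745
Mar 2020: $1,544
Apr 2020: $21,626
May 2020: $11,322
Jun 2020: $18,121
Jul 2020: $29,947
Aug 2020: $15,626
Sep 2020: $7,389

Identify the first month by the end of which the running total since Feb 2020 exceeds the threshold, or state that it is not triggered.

Through Feb 2020: $26,745
Through Mar 2020: $28,289
Through Apr 2020: $49,915 ← exceeds threshold

Apr 2020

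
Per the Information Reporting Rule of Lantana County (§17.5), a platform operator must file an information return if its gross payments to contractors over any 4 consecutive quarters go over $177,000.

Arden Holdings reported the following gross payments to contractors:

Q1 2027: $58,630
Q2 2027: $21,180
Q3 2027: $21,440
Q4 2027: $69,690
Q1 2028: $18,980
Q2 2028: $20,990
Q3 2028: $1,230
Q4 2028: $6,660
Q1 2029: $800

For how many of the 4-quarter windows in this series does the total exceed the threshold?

Q1 2027–Q4 2027: $58,630 + $21,180 + $21,440 + $69,690 = $170,940 (under)
Q2 2027–Q1 2028: $21,180 + $21,440 + $69,690 + $18,980 = $131,290 (under)
Q3 2027–Q2 2028: $21,440 + $69,690 + $18,980 + $20,990 = $131,100 (under)
Q4 2027–Q3 2028: $69,690 + $18,980 + $20,990 + $1,230 = $110,890 (under)
Q1 2028–Q4 2028: $18,980 + $20,990 + $1,230 + $6,660 = $47,860 (under)
Q2 2028–Q1 2029: $20,990 + $1,230 + $6,660 + $800 = $29,680 (under)
0 windows exceed the threshold.

0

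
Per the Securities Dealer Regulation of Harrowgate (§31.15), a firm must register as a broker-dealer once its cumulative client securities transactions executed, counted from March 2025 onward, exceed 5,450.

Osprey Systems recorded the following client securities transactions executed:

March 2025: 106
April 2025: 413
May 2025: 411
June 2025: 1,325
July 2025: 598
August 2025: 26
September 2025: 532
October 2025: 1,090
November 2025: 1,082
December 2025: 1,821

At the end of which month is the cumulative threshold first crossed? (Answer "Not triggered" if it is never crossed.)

November 2025

Through March 2025: 106
Through April 2025: 519
Through May 2025: 930
Through June 2025: 2,255
Through July 2025: 2,853
Through August 2025: 2,879
Through September 2025: 3,411
Through October 2025: 4,501
Through November 2025: 5,583 ← exceeds threshold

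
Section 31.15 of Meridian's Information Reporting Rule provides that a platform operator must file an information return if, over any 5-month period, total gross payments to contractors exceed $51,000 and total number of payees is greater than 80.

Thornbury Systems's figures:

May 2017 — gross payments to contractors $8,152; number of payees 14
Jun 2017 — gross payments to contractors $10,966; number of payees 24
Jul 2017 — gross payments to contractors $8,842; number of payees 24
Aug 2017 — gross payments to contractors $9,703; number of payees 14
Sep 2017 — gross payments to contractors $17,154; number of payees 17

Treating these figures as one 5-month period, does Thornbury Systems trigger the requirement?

Total gross payments to contractors: $8,152 + $10,966 + $8,842 + $9,703 + $17,154 = $54,817 (> $51,000).
Total number of payees: 14 + 24 + 24 + 14 + 17 = 93 (> 80).
The test is 'and': both thresholds are exceeded.

Yes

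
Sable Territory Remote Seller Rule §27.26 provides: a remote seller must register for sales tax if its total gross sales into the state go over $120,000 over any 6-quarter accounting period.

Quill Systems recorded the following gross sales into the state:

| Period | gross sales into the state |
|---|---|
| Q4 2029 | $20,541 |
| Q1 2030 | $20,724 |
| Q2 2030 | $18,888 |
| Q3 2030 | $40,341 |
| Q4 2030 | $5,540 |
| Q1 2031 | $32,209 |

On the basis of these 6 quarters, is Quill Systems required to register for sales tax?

Yes

Total gross sales into the state: $20,541 + $20,724 + $18,888 + $40,341 + $5,540 + $32,209 = $138,243.
$138,243 > $120,000, so the threshold is exceeded.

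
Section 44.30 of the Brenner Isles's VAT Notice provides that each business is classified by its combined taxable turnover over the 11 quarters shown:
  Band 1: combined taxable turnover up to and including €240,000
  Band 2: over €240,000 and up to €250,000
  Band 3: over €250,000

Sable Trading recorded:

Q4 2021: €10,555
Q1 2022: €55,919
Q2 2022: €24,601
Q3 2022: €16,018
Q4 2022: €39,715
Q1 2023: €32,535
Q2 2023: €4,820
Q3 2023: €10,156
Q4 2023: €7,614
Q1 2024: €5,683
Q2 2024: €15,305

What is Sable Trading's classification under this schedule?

Combined taxable turnover: €10,555 + €55,919 + €24,601 + €16,018 + €39,715 + €32,535 + €4,820 + €10,156 + €7,614 + €5,683 + €15,305 = €222,921.
€222,921 ≤ €240,000, so Band 1 applies.

Band 1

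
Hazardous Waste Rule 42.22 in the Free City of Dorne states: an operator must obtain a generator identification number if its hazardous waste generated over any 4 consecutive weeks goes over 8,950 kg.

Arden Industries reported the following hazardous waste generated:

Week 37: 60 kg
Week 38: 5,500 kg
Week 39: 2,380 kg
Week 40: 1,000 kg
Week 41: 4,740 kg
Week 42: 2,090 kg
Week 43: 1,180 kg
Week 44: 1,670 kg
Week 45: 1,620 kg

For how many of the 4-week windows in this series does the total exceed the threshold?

4

Week 37–Week 40: 60 kg + 5,500 kg + 2,380 kg + 1,000 kg = 8,940 kg (under)
Week 38–Week 41: 5,500 kg + 2,380 kg + 1,000 kg + 4,740 kg = 13,620 kg (over)
Week 39–Week 42: 2,380 kg + 1,000 kg + 4,740 kg + 2,090 kg = 10,210 kg (over)
Week 40–Week 43: 1,000 kg + 4,740 kg + 2,090 kg + 1,180 kg = 9,010 kg (over)
Week 41–Week 44: 4,740 kg + 2,090 kg + 1,180 kg + 1,670 kg = 9,680 kg (over)
Week 42–Week 45: 2,090 kg + 1,180 kg + 1,670 kg + 1,620 kg = 6,560 kg (under)
4 windows exceed the threshold.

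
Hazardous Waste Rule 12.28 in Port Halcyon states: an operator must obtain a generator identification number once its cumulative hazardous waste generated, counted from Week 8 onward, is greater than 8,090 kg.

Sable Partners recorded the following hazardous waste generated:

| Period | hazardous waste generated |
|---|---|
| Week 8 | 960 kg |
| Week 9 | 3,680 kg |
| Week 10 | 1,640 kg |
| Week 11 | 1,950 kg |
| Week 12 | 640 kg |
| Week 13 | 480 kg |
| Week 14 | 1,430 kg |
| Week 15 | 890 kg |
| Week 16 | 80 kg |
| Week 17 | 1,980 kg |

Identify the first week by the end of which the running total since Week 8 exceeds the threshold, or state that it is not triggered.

Through Week 8: 960 kg
Through Week 9: 4,640 kg
Through Week 10: 6,280 kg
Through Week 11: 8,230 kg ← exceeds threshold

Week 11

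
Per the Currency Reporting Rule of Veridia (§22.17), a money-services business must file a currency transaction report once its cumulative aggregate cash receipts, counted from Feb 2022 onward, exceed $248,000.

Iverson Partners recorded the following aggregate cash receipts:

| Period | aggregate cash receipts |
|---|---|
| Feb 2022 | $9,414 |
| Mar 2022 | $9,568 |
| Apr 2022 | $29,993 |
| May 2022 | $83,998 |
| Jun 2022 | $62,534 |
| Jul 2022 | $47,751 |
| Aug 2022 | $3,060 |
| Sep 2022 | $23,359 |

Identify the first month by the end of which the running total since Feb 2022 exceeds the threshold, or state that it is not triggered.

Through Feb 2022: $9,414
Through Mar 2022: $18,982
Through Apr 2022: $48,975
Through May 2022: $132,973
Through Jun 2022: $195,507
Through Jul 2022: $243,258
Through Aug 2022: $246,318
Through Sep 2022: $269,677 ← exceeds threshold

Sep 2022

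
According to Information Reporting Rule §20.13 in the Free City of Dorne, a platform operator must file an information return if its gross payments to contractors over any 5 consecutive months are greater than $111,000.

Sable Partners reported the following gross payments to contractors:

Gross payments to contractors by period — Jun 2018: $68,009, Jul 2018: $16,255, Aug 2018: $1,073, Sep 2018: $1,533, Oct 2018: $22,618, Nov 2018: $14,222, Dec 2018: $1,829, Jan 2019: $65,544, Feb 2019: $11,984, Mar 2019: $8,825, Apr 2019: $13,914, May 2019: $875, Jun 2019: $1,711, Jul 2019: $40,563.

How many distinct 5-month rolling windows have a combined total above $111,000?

Jun 2018–Oct 2018: $68,009 + $16,255 + $1,073 + $1,533 + $22,618 = $109,488 (under)
Jul 2018–Nov 2018: $16,255 + $1,073 + $1,533 + $22,618 + $14,222 = $55,701 (under)
Aug 2018–Dec 2018: $1,073 + $1,533 + $22,618 + $14,222 + $1,829 = $41,275 (under)
Sep 2018–Jan 2019: $1,533 + $22,618 + $14,222 + $1,829 + $65,544 = $105,746 (under)
Oct 2018–Feb 2019: $22,618 + $14,222 + $1,829 + $65,544 + $11,984 = $116,197 (over)
Nov 2018–Mar 2019: $14,222 + $1,829 + $65,544 + $11,984 + $8,825 = $102,404 (under)
Dec 2018–Apr 2019: $1,829 + $65,544 + $11,984 + $8,825 + $13,914 = $102,096 (under)
Jan 2019–May 2019: $65,544 + $11,984 + $8,825 + $13,914 + $875 = $101,142 (under)
Feb 2019–Jun 2019: $11,984 + $8,825 + $13,914 + $875 + $1,711 = $37,309 (under)
Mar 2019–Jul 2019: $8,825 + $13,914 + $875 + $1,711 + $40,563 = $65,888 (under)
1 window exceeds the threshold.

1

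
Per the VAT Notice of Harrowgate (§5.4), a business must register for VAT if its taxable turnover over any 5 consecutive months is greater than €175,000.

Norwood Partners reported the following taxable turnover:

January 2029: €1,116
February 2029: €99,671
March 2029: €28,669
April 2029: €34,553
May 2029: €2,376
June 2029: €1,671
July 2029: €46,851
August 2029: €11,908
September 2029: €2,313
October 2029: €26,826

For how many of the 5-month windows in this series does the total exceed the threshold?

0

January 2029–May 2029: €1,116 + €99,671 + €28,669 + €34,553 + €2,376 = €166,385 (under)
February 2029–June 2029: €99,671 + €28,669 + €34,553 + €2,376 + €1,671 = €166,940 (under)
March 2029–July 2029: €28,669 + €34,553 + €2,376 + €1,671 + €46,851 = €114,120 (under)
April 2029–August 2029: €34,553 + €2,376 + €1,671 + €46,851 + €11,908 = €97,359 (under)
May 2029–September 2029: €2,376 + €1,671 + €46,851 + €11,908 + €2,313 = €65,119 (under)
June 2029–October 2029: €1,671 + €46,851 + €11,908 + €2,313 + €26,826 = €89,569 (under)
0 windows exceed the threshold.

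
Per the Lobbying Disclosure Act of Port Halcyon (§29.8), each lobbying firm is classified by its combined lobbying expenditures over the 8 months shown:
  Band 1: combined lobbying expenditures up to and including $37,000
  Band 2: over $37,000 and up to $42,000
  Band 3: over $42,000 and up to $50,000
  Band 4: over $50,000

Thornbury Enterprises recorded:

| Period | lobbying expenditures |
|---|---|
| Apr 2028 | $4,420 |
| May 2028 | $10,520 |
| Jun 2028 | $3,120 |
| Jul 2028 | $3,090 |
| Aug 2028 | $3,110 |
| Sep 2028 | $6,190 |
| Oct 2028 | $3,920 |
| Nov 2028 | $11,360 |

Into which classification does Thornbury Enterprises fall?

Combined lobbying expenditures: $4,420 + $10,520 + $3,120 + $3,090 + $3,110 + $6,190 + $3,920 + $11,360 = $45,730.
$42,000 < $45,730 ≤ $50,000, so Band 3 applies.

Band 3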